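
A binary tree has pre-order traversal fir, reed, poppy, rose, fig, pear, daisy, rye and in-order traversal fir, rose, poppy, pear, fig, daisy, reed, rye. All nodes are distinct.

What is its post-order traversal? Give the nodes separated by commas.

rose, pear, daisy, fig, poppy, rye, reed, fir

The first element of pre-order is the root; it splits in-order into left and right subtrees.
Root fir: left subtree has 0 nodes { }, right has 7 {rose, poppy, pear, fig, daisy, reed, rye}.
  Root reed: left subtree has 5 nodes {rose, poppy, pear, fig, daisy}, right has 1 {rye}.
    Root poppy: left subtree has 1 node {rose}, right has 3 {pear, fig, daisy}.
      Root fig: left subtree has 1 node {pear}, right has 1 {daisy}.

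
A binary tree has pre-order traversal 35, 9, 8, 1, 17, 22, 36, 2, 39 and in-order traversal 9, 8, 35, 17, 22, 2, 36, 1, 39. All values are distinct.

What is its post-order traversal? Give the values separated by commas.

8, 9, 2, 36, 22, 17, 39, 1, 35

The first element of pre-order is the root; it splits in-order into left and right subtrees.
Root 35: left subtree has 2 nodes {9, 8}, right has 6 {17, 22, 2, 36, 1, 39}.
  Root 9: left subtree has 0 nodes { }, right has 1 {8}.
  Root 1: left subtree has 4 nodes {17, 22, 2, 36}, right has 1 {39}.
    Root 17: left subtree has 0 nodes { }, right has 3 {22, 2, 36}.
      Root 22: left subtree has 0 nodes { }, right has 2 {2, 36}.
        Root 36: left subtree has 1 node {2}, right has 0 { }.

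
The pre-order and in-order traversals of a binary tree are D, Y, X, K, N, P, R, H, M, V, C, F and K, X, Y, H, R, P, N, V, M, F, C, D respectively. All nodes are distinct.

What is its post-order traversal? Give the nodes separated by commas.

The first element of pre-order is the root; it splits in-order into left and right subtrees.
Root D: left subtree has 11 nodes {K, X, Y, H, R, P, N, V, M, F, C}, right has 0 { }.
  Root Y: left subtree has 2 nodes {K, X}, right has 8 {H, R, P, N, V, M, F, C}.
    Root X: left subtree has 1 node {K}, right has 0 { }.
    Root N: left subtree has 3 nodes {H, R, P}, right has 4 {V, M, F, C}.
      Root P: left subtree has 2 nodes {H, R}, right has 0 { }.
        Root R: left subtree has 1 node {H}, right has 0 { }.
      Root M: left subtree has 1 node {V}, right has 2 {F, C}.
        Root C: left subtree has 1 node {F}, right has 0 { }.

K, X, H, R, P, V, F, C, M, N, Y, D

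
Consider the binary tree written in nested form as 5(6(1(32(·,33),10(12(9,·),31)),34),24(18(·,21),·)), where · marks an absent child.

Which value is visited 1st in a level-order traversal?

5

Level-order visits nodes level by level from the root, left to right within each level.
Level 0: 5
Level 1: 6, 24
Level 2: 1, 34, 18
Level 3: 32, 10, 21
Level 4: 33, 12, 31
Level 5: 9
Full level-order sequence: 5, 6, 24, 1, 34, 18, 32, 10, 21, 33, 12, 31, 9.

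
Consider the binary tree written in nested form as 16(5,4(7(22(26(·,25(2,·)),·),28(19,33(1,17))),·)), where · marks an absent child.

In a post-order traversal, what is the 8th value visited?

17

Post-order visits the left subtree, then the right subtree, then the node.
At 16: go left to 5.
  5 is a leaf — visit 5.
At 16: go right to 4.
  At 4: go left to 7.
    At 7: go left to 22.
      At 22: go left to 26.
        At 26: no left child.
        At 26: go right to 25.
          At 25: go left to 2.
            2 is a leaf — visit 2.
          At 25: no right child.
          Visit 25.
        Visit 26.
      At 22: no right child.
      Visit 22.
    At 7: go right to 28.
      At 28: go left to 19.
        19 is a leaf — visit 19.
      At 28: go right to 33.
        At 33: go left to 1.
          1 is a leaf — visit 1.
        At 33: go right to 17.
          17 is a leaf — visit 17.
        Visit 33.
      Visit 28.
    Visit 7.
  At 4: no right child.
  Visit 4.
Visit 16.
Full post-order sequence: 5, 2, 25, 26, 22, 19, 1, 17, 33, 28, 7, 4, 16.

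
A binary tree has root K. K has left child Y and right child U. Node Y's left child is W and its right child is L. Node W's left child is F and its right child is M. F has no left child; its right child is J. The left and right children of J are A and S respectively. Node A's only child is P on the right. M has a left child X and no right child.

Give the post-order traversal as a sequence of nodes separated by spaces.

Post-order visits the left subtree, then the right subtree, then the node.
At K: go left to Y.
  At Y: go left to W.
    At W: go left to F.
      At F: no left child.
      At F: go right to J.
        At J: go left to A.
          At A: no left child.
          At A: go right to P.
            P is a leaf — visit P.
          Visit A.
        At J: go right to S.
          S is a leaf — visit S.
        Visit J.
      Visit F.
    At W: go right to M.
      At M: go left to X.
        X is a leaf — visit X.
      At M: no right child.
      Visit M.
    Visit W.
  At Y: go right to L.
    L is a leaf — visit L.
  Visit Y.
At K: go right to U.
  U is a leaf — visit U.
Visit K.

P A S J F X M W L Y U K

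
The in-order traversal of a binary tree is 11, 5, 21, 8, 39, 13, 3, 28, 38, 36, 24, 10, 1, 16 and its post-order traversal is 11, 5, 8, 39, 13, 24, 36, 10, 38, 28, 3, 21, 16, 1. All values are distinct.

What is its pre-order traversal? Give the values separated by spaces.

1 21 5 11 3 13 39 8 28 38 10 36 24 16

The last element of post-order is the root; it splits in-order into left and right subtrees.
Root 1: left subtree has 12 nodes {11, 5, 21, 8, 39, 13, 3, 28, 38, 36, 24, 10}, right has 1 {16}.
  Root 21: left subtree has 2 nodes {11, 5}, right has 9 {8, 39, 13, 3, 28, 38, 36, 24, 10}.
    Root 5: left subtree has 1 node {11}, right has 0 { }.
    Root 3: left subtree has 3 nodes {8, 39, 13}, right has 5 {28, 38, 36, 24, 10}.
      Root 13: left subtree has 2 nodes {8, 39}, right has 0 { }.
        Root 39: left subtree has 1 node {8}, right has 0 { }.
      Root 28: left subtree has 0 nodes { }, right has 4 {38, 36, 24, 10}.
        Root 38: left subtree has 0 nodes { }, right has 3 {36, 24, 10}.
          Root 10: left subtree has 2 nodes {36, 24}, right has 0 { }.
            Root 36: left subtree has 0 nodes { }, right has 1 {24}.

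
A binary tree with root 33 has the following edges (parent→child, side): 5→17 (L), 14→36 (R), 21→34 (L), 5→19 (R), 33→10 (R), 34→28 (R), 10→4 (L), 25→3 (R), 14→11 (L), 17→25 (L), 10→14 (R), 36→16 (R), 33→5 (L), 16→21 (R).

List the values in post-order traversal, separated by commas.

3, 25, 17, 19, 5, 4, 11, 28, 34, 21, 16, 36, 14, 10, 33

Post-order visits the left subtree, then the right subtree, then the node.
At 33: go left to 5.
  At 5: go left to 17.
    At 17: go left to 25.
      At 25: no left child.
      At 25: go right to 3.
        3 is a leaf — visit 3.
      Visit 25.
    At 17: no right child.
    Visit 17.
  At 5: go right to 19.
    19 is a leaf — visit 19.
  Visit 5.
At 33: go right to 10.
  At 10: go left to 4.
    4 is a leaf — visit 4.
  At 10: go right to 14.
    At 14: go left to 11.
      11 is a leaf — visit 11.
    At 14: go right to 36.
      At 36: no left child.
      At 36: go right to 16.
        At 16: no left child.
        At 16: go right to 21.
          At 21: go left to 34.
            At 34: no left child.
            At 34: go right to 28.
              28 is a leaf — visit 28.
            Visit 34.
          At 21: no right child.
          Visit 21.
        Visit 16.
      Visit 36.
    Visit 14.
  Visit 10.
Visit 33.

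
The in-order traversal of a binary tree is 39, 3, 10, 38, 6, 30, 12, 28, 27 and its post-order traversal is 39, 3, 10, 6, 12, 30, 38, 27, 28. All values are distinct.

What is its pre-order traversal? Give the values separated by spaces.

The last element of post-order is the root; it splits in-order into left and right subtrees.
Root 28: left subtree has 7 nodes {39, 3, 10, 38, 6, 30, 12}, right has 1 {27}.
  Root 38: left subtree has 3 nodes {39, 3, 10}, right has 3 {6, 30, 12}.
    Root 10: left subtree has 2 nodes {39, 3}, right has 0 { }.
      Root 3: left subtree has 1 node {39}, right has 0 { }.
    Root 30: left subtree has 1 node {6}, right has 1 {12}.

28 38 10 3 39 30 6 12 27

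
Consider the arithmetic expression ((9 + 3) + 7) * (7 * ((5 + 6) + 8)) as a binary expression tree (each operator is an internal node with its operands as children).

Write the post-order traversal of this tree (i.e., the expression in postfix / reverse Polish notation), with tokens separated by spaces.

9 3 + 7 + 7 5 6 + 8 + * *

Post-order on an expression tree gives postfix notation: for each operator, emit left operand, right operand, then the operator.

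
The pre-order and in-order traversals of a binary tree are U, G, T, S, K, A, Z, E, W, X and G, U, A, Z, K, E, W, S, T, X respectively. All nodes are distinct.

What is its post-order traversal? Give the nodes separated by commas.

The first element of pre-order is the root; it splits in-order into left and right subtrees.
Root U: left subtree has 1 node {G}, right has 8 {A, Z, K, E, W, S, T, X}.
  Root T: left subtree has 6 nodes {A, Z, K, E, W, S}, right has 1 {X}.
    Root S: left subtree has 5 nodes {A, Z, K, E, W}, right has 0 { }.
      Root K: left subtree has 2 nodes {A, Z}, right has 2 {E, W}.
        Root A: left subtree has 0 nodes { }, right has 1 {Z}.
        Root E: left subtree has 0 nodes { }, right has 1 {W}.

G, Z, A, W, E, K, S, X, T, U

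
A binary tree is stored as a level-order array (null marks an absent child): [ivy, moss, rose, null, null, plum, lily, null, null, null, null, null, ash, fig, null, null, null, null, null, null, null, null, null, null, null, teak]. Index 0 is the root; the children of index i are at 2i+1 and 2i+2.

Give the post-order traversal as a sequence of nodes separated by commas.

Post-order visits the left subtree, then the right subtree, then the node.
At ivy: go left to moss.
  moss is a leaf — visit moss.
At ivy: go right to rose.
  At rose: go left to plum.
    At plum: no left child.
    At plum: go right to ash.
      At ash: go left to teak.
        teak is a leaf — visit teak.
      At ash: no right child.
      Visit ash.
    Visit plum.
  At rose: go right to lily.
    At lily: go left to fig.
      fig is a leaf — visit fig.
    At lily: no right child.
    Visit lily.
  Visit rose.
Visit ivy.

moss, teak, ash, plum, fig, lily, rose, ivy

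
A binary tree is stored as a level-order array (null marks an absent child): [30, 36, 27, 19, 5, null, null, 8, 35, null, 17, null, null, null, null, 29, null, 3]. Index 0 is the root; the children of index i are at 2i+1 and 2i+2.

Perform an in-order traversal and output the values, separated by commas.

In-order visits the left subtree, then the node, then the right subtree.
At 30: go left to 36.
  At 36: go left to 19.
    At 19: go left to 8.
      At 8: go left to 29.
        29 is a leaf — visit 29.
      Visit 8.
      At 8: no right child.
    Visit 19.
    At 19: go right to 35.
      At 35: go left to 3.
        3 is a leaf — visit 3.
      Visit 35.
      At 35: no right child.
  Visit 36.
  At 36: go right to 5.
    At 5: no left child.
    Visit 5.
    At 5: go right to 17.
      17 is a leaf — visit 17.
Visit 30.
At 30: go right to 27.
  27 is a leaf — visit 27.

29, 8, 19, 3, 35, 36, 5, 17, 30, 27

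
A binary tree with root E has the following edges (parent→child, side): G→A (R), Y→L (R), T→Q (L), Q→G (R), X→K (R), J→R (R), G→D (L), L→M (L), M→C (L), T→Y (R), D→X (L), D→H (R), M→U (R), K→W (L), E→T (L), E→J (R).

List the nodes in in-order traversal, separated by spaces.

Q X W K D H G A T Y C M U L E J R

In-order visits the left subtree, then the node, then the right subtree.
At E: go left to T.
  At T: go left to Q.
    At Q: no left child.
    Visit Q.
    At Q: go right to G.
      At G: go left to D.
        At D: go left to X.
          At X: no left child.
          Visit X.
          At X: go right to K.
            At K: go left to W.
              W is a leaf — visit W.
            Visit K.
            At K: no right child.
        Visit D.
        At D: go right to H.
          H is a leaf — visit H.
      Visit G.
      At G: go right to A.
        A is a leaf — visit A.
  Visit T.
  At T: go right to Y.
    At Y: no left child.
    Visit Y.
    At Y: go right to L.
      At L: go left to M.
        At M: go left to C.
          C is a leaf — visit C.
        Visit M.
        At M: go right to U.
          U is a leaf — visit U.
      Visit L.
      At L: no right child.
Visit E.
At E: go right to J.
  At J: no left child.
  Visit J.
  At J: go right to R.
    R is a leaf — visit R.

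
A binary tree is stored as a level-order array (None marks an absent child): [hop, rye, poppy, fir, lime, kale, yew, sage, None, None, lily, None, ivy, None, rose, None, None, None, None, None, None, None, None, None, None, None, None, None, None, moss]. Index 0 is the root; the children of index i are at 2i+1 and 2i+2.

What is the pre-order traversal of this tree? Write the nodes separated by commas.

Pre-order visits the node, then its left subtree, then its right subtree.
Visit hop.
At hop: go left to rye.
  Visit rye.
  At rye: go left to fir.
    Visit fir.
    At fir: go left to sage.
      sage is a leaf — visit sage.
    At fir: no right child.
  At rye: go right to lime.
    Visit lime.
    At lime: no left child.
    At lime: go right to lily.
      lily is a leaf — visit lily.
At hop: go right to poppy.
  Visit poppy.
  At poppy: go left to kale.
    Visit kale.
    At kale: no left child.
    At kale: go right to ivy.
      ivy is a leaf — visit ivy.
  At poppy: go right to yew.
    Visit yew.
    At yew: no left child.
    At yew: go right to rose.
      Visit rose.
      At rose: go left to moss.
        moss is a leaf — visit moss.
      At rose: no right child.

hop, rye, fir, sage, lime, lily, poppy, kale, ivy, yew, rose, moss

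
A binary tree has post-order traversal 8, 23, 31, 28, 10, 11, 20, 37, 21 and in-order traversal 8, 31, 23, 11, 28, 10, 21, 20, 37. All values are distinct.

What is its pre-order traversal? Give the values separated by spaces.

The last element of post-order is the root; it splits in-order into left and right subtrees.
Root 21: left subtree has 6 nodes {8, 31, 23, 11, 28, 10}, right has 2 {20, 37}.
  Root 11: left subtree has 3 nodes {8, 31, 23}, right has 2 {28, 10}.
    Root 31: left subtree has 1 node {8}, right has 1 {23}.
    Root 10: left subtree has 1 node {28}, right has 0 { }.
  Root 37: left subtree has 1 node {20}, right has 0 { }.

21 11 31 8 23 10 28 37 20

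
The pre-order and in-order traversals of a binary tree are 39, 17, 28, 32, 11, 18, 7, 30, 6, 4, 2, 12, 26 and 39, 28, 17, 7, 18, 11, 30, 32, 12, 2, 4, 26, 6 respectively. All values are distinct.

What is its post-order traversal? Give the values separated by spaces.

28 7 18 30 11 12 2 26 4 6 32 17 39

The first element of pre-order is the root; it splits in-order into left and right subtrees.
Root 39: left subtree has 0 nodes { }, right has 12 {28, 17, 7, 18, 11, 30, 32, 12, 2, 4, 26, 6}.
  Root 17: left subtree has 1 node {28}, right has 10 {7, 18, 11, 30, 32, 12, 2, 4, 26, 6}.
    Root 32: left subtree has 4 nodes {7, 18, 11, 30}, right has 5 {12, 2, 4, 26, 6}.
      Root 11: left subtree has 2 nodes {7, 18}, right has 1 {30}.
        Root 18: left subtree has 1 node {7}, right has 0 { }.
      Root 6: left subtree has 4 nodes {12, 2, 4, 26}, right has 0 { }.
        Root 4: left subtree has 2 nodes {12, 2}, right has 1 {26}.
          Root 2: left subtree has 1 node {12}, right has 0 { }.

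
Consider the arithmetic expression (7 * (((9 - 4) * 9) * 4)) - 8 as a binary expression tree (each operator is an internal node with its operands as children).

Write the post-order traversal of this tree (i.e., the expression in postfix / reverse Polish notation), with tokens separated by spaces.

7 9 4 - 9 * 4 * * 8 -

Post-order on an expression tree gives postfix notation: for each operator, emit left operand, right operand, then the operator.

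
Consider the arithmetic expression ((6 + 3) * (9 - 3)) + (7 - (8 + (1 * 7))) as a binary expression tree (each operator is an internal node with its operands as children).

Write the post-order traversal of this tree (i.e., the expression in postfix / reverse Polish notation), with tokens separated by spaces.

6 3 + 9 3 - * 7 8 1 7 * + - +

Post-order on an expression tree gives postfix notation: for each operator, emit left operand, right operand, then the operator.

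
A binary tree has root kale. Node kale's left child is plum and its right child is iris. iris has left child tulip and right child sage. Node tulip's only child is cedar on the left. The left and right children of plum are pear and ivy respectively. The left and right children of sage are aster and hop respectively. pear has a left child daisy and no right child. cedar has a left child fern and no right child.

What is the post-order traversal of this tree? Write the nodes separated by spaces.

daisy pear ivy plum fern cedar tulip aster hop sage iris kale

Post-order visits the left subtree, then the right subtree, then the node.
At kale: go left to plum.
  At plum: go left to pear.
    At pear: go left to daisy.
      daisy is a leaf — visit daisy.
    At pear: no right child.
    Visit pear.
  At plum: go right to ivy.
    ivy is a leaf — visit ivy.
  Visit plum.
At kale: go right to iris.
  At iris: go left to tulip.
    At tulip: go left to cedar.
      At cedar: go left to fern.
        fern is a leaf — visit fern.
      At cedar: no right child.
      Visit cedar.
    At tulip: no right child.
    Visit tulip.
  At iris: go right to sage.
    At sage: go left to aster.
      aster is a leaf — visit aster.
    At sage: go right to hop.
      hop is a leaf — visit hop.
    Visit sage.
  Visit iris.
Visit kale.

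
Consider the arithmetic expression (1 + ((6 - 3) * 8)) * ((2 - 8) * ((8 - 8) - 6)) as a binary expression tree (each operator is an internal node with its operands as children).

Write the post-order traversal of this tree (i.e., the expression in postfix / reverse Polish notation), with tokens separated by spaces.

Post-order on an expression tree gives postfix notation: for each operator, emit left operand, right operand, then the operator.

1 6 3 - 8 * + 2 8 - 8 8 - 6 - * *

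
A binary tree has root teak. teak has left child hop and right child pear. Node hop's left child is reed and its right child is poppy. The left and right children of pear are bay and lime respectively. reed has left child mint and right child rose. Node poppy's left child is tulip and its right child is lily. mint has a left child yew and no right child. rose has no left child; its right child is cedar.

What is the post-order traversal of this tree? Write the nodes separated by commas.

yew, mint, cedar, rose, reed, tulip, lily, poppy, hop, bay, lime, pear, teak

Post-order visits the left subtree, then the right subtree, then the node.
At teak: go left to hop.
  At hop: go left to reed.
    At reed: go left to mint.
      At mint: go left to yew.
        yew is a leaf — visit yew.
      At mint: no right child.
      Visit mint.
    At reed: go right to rose.
      At rose: no left child.
      At rose: go right to cedar.
        cedar is a leaf — visit cedar.
      Visit rose.
    Visit reed.
  At hop: go right to poppy.
    At poppy: go left to tulip.
      tulip is a leaf — visit tulip.
    At poppy: go right to lily.
      lily is a leaf — visit lily.
    Visit poppy.
  Visit hop.
At teak: go right to pear.
  At pear: go left to bay.
    bay is a leaf — visit bay.
  At pear: go right to lime.
    lime is a leaf — visit lime.
  Visit pear.
Visit teak.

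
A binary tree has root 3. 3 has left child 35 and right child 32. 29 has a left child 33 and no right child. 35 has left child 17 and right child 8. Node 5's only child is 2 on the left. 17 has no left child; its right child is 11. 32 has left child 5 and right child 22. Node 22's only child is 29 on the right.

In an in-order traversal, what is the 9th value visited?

22

In-order visits the left subtree, then the node, then the right subtree.
At 3: go left to 35.
  At 35: go left to 17.
    At 17: no left child.
    Visit 17.
    At 17: go right to 11.
      11 is a leaf — visit 11.
  Visit 35.
  At 35: go right to 8.
    8 is a leaf — visit 8.
Visit 3.
At 3: go right to 32.
  At 32: go left to 5.
    At 5: go left to 2.
      2 is a leaf — visit 2.
    Visit 5.
    At 5: no right child.
  Visit 32.
  At 32: go right to 22.
    At 22: no left child.
    Visit 22.
    At 22: go right to 29.
      At 29: go left to 33.
        33 is a leaf — visit 33.
      Visit 29.
      At 29: no right child.
Full in-order sequence: 17, 11, 35, 8, 3, 2, 5, 32, 22, 33, 29.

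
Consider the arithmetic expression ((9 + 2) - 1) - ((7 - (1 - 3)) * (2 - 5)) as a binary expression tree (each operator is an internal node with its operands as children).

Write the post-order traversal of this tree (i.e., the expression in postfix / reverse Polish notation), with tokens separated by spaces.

9 2 + 1 - 7 1 3 - - 2 5 - * -

Post-order on an expression tree gives postfix notation: for each operator, emit left operand, right operand, then the operator.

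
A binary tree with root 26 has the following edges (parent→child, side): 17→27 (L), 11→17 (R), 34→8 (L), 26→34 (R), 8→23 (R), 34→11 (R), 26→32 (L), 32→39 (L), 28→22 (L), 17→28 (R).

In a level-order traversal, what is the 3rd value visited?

Level-order visits nodes level by level from the root, left to right within each level.
Level 0: 26
Level 1: 32, 34
Level 2: 39, 8, 11
Level 3: 23, 17
Level 4: 27, 28
Level 5: 22
Full level-order sequence: 26, 32, 34, 39, 8, 11, 23, 17, 27, 28, 22.

34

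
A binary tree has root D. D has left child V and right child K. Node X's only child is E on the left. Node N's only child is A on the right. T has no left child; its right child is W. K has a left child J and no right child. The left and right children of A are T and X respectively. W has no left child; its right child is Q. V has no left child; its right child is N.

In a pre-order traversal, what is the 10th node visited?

Pre-order visits the node, then its left subtree, then its right subtree.
Visit D.
At D: go left to V.
  Visit V.
  At V: no left child.
  At V: go right to N.
    Visit N.
    At N: no left child.
    At N: go right to A.
      Visit A.
      At A: go left to T.
        Visit T.
        At T: no left child.
        At T: go right to W.
          Visit W.
          At W: no left child.
          At W: go right to Q.
            Q is a leaf — visit Q.
      At A: go right to X.
        Visit X.
        At X: go left to E.
          E is a leaf — visit E.
        At X: no right child.
At D: go right to K.
  Visit K.
  At K: go left to J.
    J is a leaf — visit J.
  At K: no right child.
Full pre-order sequence: D, V, N, A, T, W, Q, X, E, K, J.

K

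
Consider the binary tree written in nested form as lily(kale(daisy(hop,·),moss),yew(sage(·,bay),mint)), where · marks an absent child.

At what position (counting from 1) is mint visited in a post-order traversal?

7

Post-order visits the left subtree, then the right subtree, then the node.
At lily: go left to kale.
  At kale: go left to daisy.
    At daisy: go left to hop.
      hop is a leaf — visit hop.
    At daisy: no right child.
    Visit daisy.
  At kale: go right to moss.
    moss is a leaf — visit moss.
  Visit kale.
At lily: go right to yew.
  At yew: go left to sage.
    At sage: no left child.
    At sage: go right to bay.
      bay is a leaf — visit bay.
    Visit sage.
  At yew: go right to mint.
    mint is a leaf — visit mint.
  Visit yew.
Visit lily.
Full post-order sequence: hop, daisy, moss, kale, bay, sage, mint, yew, lily.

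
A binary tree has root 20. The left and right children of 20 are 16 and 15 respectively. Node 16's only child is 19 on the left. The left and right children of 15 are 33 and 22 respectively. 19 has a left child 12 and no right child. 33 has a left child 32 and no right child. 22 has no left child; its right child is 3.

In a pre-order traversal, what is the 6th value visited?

33

Pre-order visits the node, then its left subtree, then its right subtree.
Visit 20.
At 20: go left to 16.
  Visit 16.
  At 16: go left to 19.
    Visit 19.
    At 19: go left to 12.
      12 is a leaf — visit 12.
    At 19: no right child.
  At 16: no right child.
At 20: go right to 15.
  Visit 15.
  At 15: go left to 33.
    Visit 33.
    At 33: go left to 32.
      32 is a leaf — visit 32.
    At 33: no right child.
  At 15: go right to 22.
    Visit 22.
    At 22: no left child.
    At 22: go right to 3.
      3 is a leaf — visit 3.
Full pre-order sequence: 20, 16, 19, 12, 15, 33, 32, 22, 3.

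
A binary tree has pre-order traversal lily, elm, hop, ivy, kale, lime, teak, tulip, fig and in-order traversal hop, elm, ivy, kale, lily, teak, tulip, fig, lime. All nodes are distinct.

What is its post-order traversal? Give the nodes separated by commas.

hop, kale, ivy, elm, fig, tulip, teak, lime, lily

The first element of pre-order is the root; it splits in-order into left and right subtrees.
Root lily: left subtree has 4 nodes {hop, elm, ivy, kale}, right has 4 {teak, tulip, fig, lime}.
  Root elm: left subtree has 1 node {hop}, right has 2 {ivy, kale}.
    Root ivy: left subtree has 0 nodes { }, right has 1 {kale}.
  Root lime: left subtree has 3 nodes {teak, tulip, fig}, right has 0 { }.
    Root teak: left subtree has 0 nodes { }, right has 2 {tulip, fig}.
      Root tulip: left subtree has 0 nodes { }, right has 1 {fig}.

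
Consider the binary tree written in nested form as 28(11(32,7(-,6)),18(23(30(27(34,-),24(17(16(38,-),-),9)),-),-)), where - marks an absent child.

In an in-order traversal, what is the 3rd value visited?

In-order visits the left subtree, then the node, then the right subtree.
At 28: go left to 11.
  At 11: go left to 32.
    32 is a leaf — visit 32.
  Visit 11.
  At 11: go right to 7.
    At 7: no left child.
    Visit 7.
    At 7: go right to 6.
      6 is a leaf — visit 6.
Visit 28.
At 28: go right to 18.
  At 18: go left to 23.
    At 23: go left to 30.
      At 30: go left to 27.
        At 27: go left to 34.
          34 is a leaf — visit 34.
        Visit 27.
        At 27: no right child.
      Visit 30.
      At 30: go right to 24.
        At 24: go left to 17.
          At 17: go left to 16.
            At 16: go left to 38.
              38 is a leaf — visit 38.
            Visit 16.
            At 16: no right child.
          Visit 17.
          At 17: no right child.
        Visit 24.
        At 24: go right to 9.
          9 is a leaf — visit 9.
    Visit 23.
    At 23: no right child.
  Visit 18.
  At 18: no right child.
Full in-order sequence: 32, 11, 7, 6, 28, 34, 27, 30, 38, 16, 17, 24, 9, 23, 18.

7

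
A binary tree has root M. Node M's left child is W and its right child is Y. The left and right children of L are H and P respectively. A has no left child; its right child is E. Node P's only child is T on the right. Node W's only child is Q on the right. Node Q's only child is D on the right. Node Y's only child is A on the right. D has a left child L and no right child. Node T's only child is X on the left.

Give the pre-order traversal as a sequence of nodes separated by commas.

M, W, Q, D, L, H, P, T, X, Y, A, E

Pre-order visits the node, then its left subtree, then its right subtree.
Visit M.
At M: go left to W.
  Visit W.
  At W: no left child.
  At W: go right to Q.
    Visit Q.
    At Q: no left child.
    At Q: go right to D.
      Visit D.
      At D: go left to L.
        Visit L.
        At L: go left to H.
          H is a leaf — visit H.
        At L: go right to P.
          Visit P.
          At P: no left child.
          At P: go right to T.
            Visit T.
            At T: go left to X.
              X is a leaf — visit X.
            At T: no right child.
      At D: no right child.
At M: go right to Y.
  Visit Y.
  At Y: no left child.
  At Y: go right to A.
    Visit A.
    At A: no left child.
    At A: go right to E.
      E is a leaf — visit E.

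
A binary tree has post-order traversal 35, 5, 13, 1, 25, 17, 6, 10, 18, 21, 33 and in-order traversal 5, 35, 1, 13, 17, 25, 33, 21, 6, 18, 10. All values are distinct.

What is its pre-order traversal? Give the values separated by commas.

The last element of post-order is the root; it splits in-order into left and right subtrees.
Root 33: left subtree has 6 nodes {5, 35, 1, 13, 17, 25}, right has 4 {21, 6, 18, 10}.
  Root 17: left subtree has 4 nodes {5, 35, 1, 13}, right has 1 {25}.
    Root 1: left subtree has 2 nodes {5, 35}, right has 1 {13}.
      Root 5: left subtree has 0 nodes { }, right has 1 {35}.
  Root 21: left subtree has 0 nodes { }, right has 3 {6, 18, 10}.
    Root 18: left subtree has 1 node {6}, right has 1 {10}.

33, 17, 1, 5, 35, 13, 25, 21, 18, 6, 10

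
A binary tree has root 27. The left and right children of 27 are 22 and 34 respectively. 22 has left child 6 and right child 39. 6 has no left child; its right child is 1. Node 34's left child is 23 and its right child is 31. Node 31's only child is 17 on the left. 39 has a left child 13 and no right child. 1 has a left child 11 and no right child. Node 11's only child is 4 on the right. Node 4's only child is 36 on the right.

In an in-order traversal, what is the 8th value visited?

In-order visits the left subtree, then the node, then the right subtree.
At 27: go left to 22.
  At 22: go left to 6.
    At 6: no left child.
    Visit 6.
    At 6: go right to 1.
      At 1: go left to 11.
        At 11: no left child.
        Visit 11.
        At 11: go right to 4.
          At 4: no left child.
          Visit 4.
          At 4: go right to 36.
            36 is a leaf — visit 36.
      Visit 1.
      At 1: no right child.
  Visit 22.
  At 22: go right to 39.
    At 39: go left to 13.
      13 is a leaf — visit 13.
    Visit 39.
    At 39: no right child.
Visit 27.
At 27: go right to 34.
  At 34: go left to 23.
    23 is a leaf — visit 23.
  Visit 34.
  At 34: go right to 31.
    At 31: go left to 17.
      17 is a leaf — visit 17.
    Visit 31.
    At 31: no right child.
Full in-order sequence: 6, 11, 4, 36, 1, 22, 13, 39, 27, 23, 34, 17, 31.

39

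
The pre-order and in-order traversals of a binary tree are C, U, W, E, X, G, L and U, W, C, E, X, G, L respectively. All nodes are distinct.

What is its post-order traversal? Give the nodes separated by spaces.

W U L G X E C

The first element of pre-order is the root; it splits in-order into left and right subtrees.
Root C: left subtree has 2 nodes {U, W}, right has 4 {E, X, G, L}.
  Root U: left subtree has 0 nodes { }, right has 1 {W}.
  Root E: left subtree has 0 nodes { }, right has 3 {X, G, L}.
    Root X: left subtree has 0 nodes { }, right has 2 {G, L}.
      Root G: left subtree has 0 nodes { }, right has 1 {L}.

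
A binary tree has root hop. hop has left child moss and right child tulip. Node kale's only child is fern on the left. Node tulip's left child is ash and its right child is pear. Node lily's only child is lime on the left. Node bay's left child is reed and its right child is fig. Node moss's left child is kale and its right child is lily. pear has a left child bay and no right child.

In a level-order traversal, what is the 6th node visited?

Level-order visits nodes level by level from the root, left to right within each level.
Level 0: hop
Level 1: moss, tulip
Level 2: kale, lily, ash, pear
Level 3: fern, lime, bay
Level 4: reed, fig
Full level-order sequence: hop, moss, tulip, kale, lily, ash, pear, fern, lime, bay, reed, fig.

ash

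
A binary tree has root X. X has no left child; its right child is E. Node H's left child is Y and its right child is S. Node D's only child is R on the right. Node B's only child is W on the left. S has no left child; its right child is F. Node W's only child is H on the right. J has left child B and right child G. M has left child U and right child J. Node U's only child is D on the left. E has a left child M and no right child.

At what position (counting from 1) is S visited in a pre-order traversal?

Pre-order visits the node, then its left subtree, then its right subtree.
Visit X.
At X: no left child.
At X: go right to E.
  Visit E.
  At E: go left to M.
    Visit M.
    At M: go left to U.
      Visit U.
      At U: go left to D.
        Visit D.
        At D: no left child.
        At D: go right to R.
          R is a leaf — visit R.
      At U: no right child.
    At M: go right to J.
      Visit J.
      At J: go left to B.
        Visit B.
        At B: go left to W.
          Visit W.
          At W: no left child.
          At W: go right to H.
            Visit H.
            At H: go left to Y.
              Y is a leaf — visit Y.
            At H: go right to S.
              Visit S.
              At S: no left child.
              At S: go right to F.
                F is a leaf — visit F.
        At B: no right child.
      At J: go right to G.
        G is a leaf — visit G.
  At E: no right child.
Full pre-order sequence: X, E, M, U, D, R, J, B, W, H, Y, S, F, G.

12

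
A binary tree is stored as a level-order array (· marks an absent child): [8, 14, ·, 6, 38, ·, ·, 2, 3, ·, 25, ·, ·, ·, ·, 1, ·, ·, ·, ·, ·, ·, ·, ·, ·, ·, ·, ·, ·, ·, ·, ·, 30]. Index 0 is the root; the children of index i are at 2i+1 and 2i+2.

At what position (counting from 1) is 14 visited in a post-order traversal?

Post-order visits the left subtree, then the right subtree, then the node.
At 8: go left to 14.
  At 14: go left to 6.
    At 6: go left to 2.
      At 2: go left to 1.
        At 1: no left child.
        At 1: go right to 30.
          30 is a leaf — visit 30.
        Visit 1.
      At 2: no right child.
      Visit 2.
    At 6: go right to 3.
      3 is a leaf — visit 3.
    Visit 6.
  At 14: go right to 38.
    At 38: no left child.
    At 38: go right to 25.
      25 is a leaf — visit 25.
    Visit 38.
  Visit 14.
At 8: no right child.
Visit 8.
Full post-order sequence: 30, 1, 2, 3, 6, 25, 38, 14, 8.

8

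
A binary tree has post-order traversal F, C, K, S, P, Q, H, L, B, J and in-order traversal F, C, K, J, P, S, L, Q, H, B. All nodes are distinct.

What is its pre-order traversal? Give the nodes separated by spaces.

The last element of post-order is the root; it splits in-order into left and right subtrees.
Root J: left subtree has 3 nodes {F, C, K}, right has 6 {P, S, L, Q, H, B}.
  Root K: left subtree has 2 nodes {F, C}, right has 0 { }.
    Root C: left subtree has 1 node {F}, right has 0 { }.
  Root B: left subtree has 5 nodes {P, S, L, Q, H}, right has 0 { }.
    Root L: left subtree has 2 nodes {P, S}, right has 2 {Q, H}.
      Root P: left subtree has 0 nodes { }, right has 1 {S}.
      Root H: left subtree has 1 node {Q}, right has 0 { }.

J K C F B L P S H Q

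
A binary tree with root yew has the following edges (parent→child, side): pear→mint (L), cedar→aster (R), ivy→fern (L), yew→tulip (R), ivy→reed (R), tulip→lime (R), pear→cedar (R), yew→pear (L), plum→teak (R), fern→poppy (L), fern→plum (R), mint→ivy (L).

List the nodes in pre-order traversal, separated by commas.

yew, pear, mint, ivy, fern, poppy, plum, teak, reed, cedar, aster, tulip, lime

Pre-order visits the node, then its left subtree, then its right subtree.
Visit yew.
At yew: go left to pear.
  Visit pear.
  At pear: go left to mint.
    Visit mint.
    At mint: go left to ivy.
      Visit ivy.
      At ivy: go left to fern.
        Visit fern.
        At fern: go left to poppy.
          poppy is a leaf — visit poppy.
        At fern: go right to plum.
          Visit plum.
          At plum: no left child.
          At plum: go right to teak.
            teak is a leaf — visit teak.
      At ivy: go right to reed.
        reed is a leaf — visit reed.
    At mint: no right child.
  At pear: go right to cedar.
    Visit cedar.
    At cedar: no left child.
    At cedar: go right to aster.
      aster is a leaf — visit aster.
At yew: go right to tulip.
  Visit tulip.
  At tulip: no left child.
  At tulip: go right to lime.
    lime is a leaf — visit lime.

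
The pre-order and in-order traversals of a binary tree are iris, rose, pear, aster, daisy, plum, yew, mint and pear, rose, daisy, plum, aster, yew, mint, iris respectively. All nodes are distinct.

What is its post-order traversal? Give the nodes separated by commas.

The first element of pre-order is the root; it splits in-order into left and right subtrees.
Root iris: left subtree has 7 nodes {pear, rose, daisy, plum, aster, yew, mint}, right has 0 { }.
  Root rose: left subtree has 1 node {pear}, right has 5 {daisy, plum, aster, yew, mint}.
    Root aster: left subtree has 2 nodes {daisy, plum}, right has 2 {yew, mint}.
      Root daisy: left subtree has 0 nodes { }, right has 1 {plum}.
      Root yew: left subtree has 0 nodes { }, right has 1 {mint}.

pear, plum, daisy, mint, yew, aster, rose, iris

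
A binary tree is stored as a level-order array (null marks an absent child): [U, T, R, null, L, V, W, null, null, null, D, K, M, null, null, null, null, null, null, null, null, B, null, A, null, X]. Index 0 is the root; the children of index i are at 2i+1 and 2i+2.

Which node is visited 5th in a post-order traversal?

Post-order visits the left subtree, then the right subtree, then the node.
At U: go left to T.
  At T: no left child.
  At T: go right to L.
    At L: no left child.
    At L: go right to D.
      At D: go left to B.
        B is a leaf — visit B.
      At D: no right child.
      Visit D.
    Visit L.
  Visit T.
At U: go right to R.
  At R: go left to V.
    At V: go left to K.
      At K: go left to A.
        A is a leaf — visit A.
      At K: no right child.
      Visit K.
    At V: go right to M.
      At M: go left to X.
        X is a leaf — visit X.
      At M: no right child.
      Visit M.
    Visit V.
  At R: go right to W.
    W is a leaf — visit W.
  Visit R.
Visit U.
Full post-order sequence: B, D, L, T, A, K, X, M, V, W, R, U.

A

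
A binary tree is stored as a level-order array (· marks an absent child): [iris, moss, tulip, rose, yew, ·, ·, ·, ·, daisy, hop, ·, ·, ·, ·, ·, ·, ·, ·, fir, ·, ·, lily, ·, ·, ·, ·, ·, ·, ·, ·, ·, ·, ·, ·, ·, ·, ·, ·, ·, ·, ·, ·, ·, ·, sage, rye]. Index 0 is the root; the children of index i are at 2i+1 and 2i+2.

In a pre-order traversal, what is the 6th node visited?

Pre-order visits the node, then its left subtree, then its right subtree.
Visit iris.
At iris: go left to moss.
  Visit moss.
  At moss: go left to rose.
    rose is a leaf — visit rose.
  At moss: go right to yew.
    Visit yew.
    At yew: go left to daisy.
      Visit daisy.
      At daisy: go left to fir.
        fir is a leaf — visit fir.
      At daisy: no right child.
    At yew: go right to hop.
      Visit hop.
      At hop: no left child.
      At hop: go right to lily.
        Visit lily.
        At lily: go left to sage.
          sage is a leaf — visit sage.
        At lily: go right to rye.
          rye is a leaf — visit rye.
At iris: go right to tulip.
  tulip is a leaf — visit tulip.
Full pre-order sequence: iris, moss, rose, yew, daisy, fir, hop, lily, sage, rye, tulip.

fir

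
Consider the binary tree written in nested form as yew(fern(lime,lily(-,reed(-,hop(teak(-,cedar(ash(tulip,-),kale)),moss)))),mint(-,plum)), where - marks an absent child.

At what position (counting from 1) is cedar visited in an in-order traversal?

8

In-order visits the left subtree, then the node, then the right subtree.
At yew: go left to fern.
  At fern: go left to lime.
    lime is a leaf — visit lime.
  Visit fern.
  At fern: go right to lily.
    At lily: no left child.
    Visit lily.
    At lily: go right to reed.
      At reed: no left child.
      Visit reed.
      At reed: go right to hop.
        At hop: go left to teak.
          At teak: no left child.
          Visit teak.
          At teak: go right to cedar.
            At cedar: go left to ash.
              At ash: go left to tulip.
                tulip is a leaf — visit tulip.
              Visit ash.
              At ash: no right child.
            Visit cedar.
            At cedar: go right to kale.
              kale is a leaf — visit kale.
        Visit hop.
        At hop: go right to moss.
          moss is a leaf — visit moss.
Visit yew.
At yew: go right to mint.
  At mint: no left child.
  Visit mint.
  At mint: go right to plum.
    plum is a leaf — visit plum.
Full in-order sequence: lime, fern, lily, reed, teak, tulip, ash, cedar, kale, hop, moss, yew, mint, plum.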